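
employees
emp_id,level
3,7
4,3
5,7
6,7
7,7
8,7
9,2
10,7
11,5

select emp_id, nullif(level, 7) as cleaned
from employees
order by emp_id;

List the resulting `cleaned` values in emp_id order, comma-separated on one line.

emp_id=3: level=7 vs 7: equal → NULL
emp_id=4: level=3 vs 7: differ → 3
emp_id=5: level=7 vs 7: equal → NULL
emp_id=6: level=7 vs 7: equal → NULL
emp_id=7: level=7 vs 7: equal → NULL
emp_id=8: level=7 vs 7: equal → NULL
emp_id=9: level=2 vs 7: differ → 2
emp_id=10: level=7 vs 7: equal → NULL
emp_id=11: level=5 vs 7: differ → 5

NULL, 3, NULL, NULL, NULL, NULL, 2, NULL, 5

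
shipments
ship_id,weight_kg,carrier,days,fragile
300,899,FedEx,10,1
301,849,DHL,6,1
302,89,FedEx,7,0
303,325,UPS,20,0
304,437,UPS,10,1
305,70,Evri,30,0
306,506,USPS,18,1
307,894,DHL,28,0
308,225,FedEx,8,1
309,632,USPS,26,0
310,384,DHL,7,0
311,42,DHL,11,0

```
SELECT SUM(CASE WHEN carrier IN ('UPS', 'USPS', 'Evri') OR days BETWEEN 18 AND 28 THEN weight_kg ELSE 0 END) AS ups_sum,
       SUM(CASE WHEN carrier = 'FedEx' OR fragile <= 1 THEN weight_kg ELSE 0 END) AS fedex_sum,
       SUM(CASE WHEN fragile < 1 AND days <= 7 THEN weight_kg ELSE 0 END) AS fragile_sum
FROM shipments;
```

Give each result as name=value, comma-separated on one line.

ups_sum=2864, fedex_sum=5352, fragile_sum=473

[ups_sum: carrier IN ('UPS', 'USPS', 'Evri') OR days BETWEEN 18 AND 28]
ship_id=300: ✗
ship_id=301: ✗
ship_id=302: ✗
ship_id=303: ✓ → 325
ship_id=304: ✓ → 437
ship_id=305: ✓ → 70
ship_id=306: ✓ → 506
ship_id=307: ✓ → 894
ship_id=308: ✗
ship_id=309: ✓ → 632
ship_id=310: ✗
ship_id=311: ✗
ups_sum = 325 + 437 + 70 + 506 + 894 + 632 = 2864
—
[fedex_sum: carrier = 'FedEx' OR fragile <= 1]
ship_id=300: ✓ → 899
ship_id=301: ✓ → 849
ship_id=302: ✓ → 89
ship_id=303: ✓ → 325
ship_id=304: ✓ → 437
ship_id=305: ✓ → 70
ship_id=306: ✓ → 506
ship_id=307: ✓ → 894
ship_id=308: ✓ → 225
ship_id=309: ✓ → 632
ship_id=310: ✓ → 384
ship_id=311: ✓ → 42
fedex_sum = 899 + 849 + 89 + 325 + 437 + 70 + 506 + 894 + 225 + 632 + 384 + 42 = 5352
—
[fragile_sum: fragile < 1 AND days <= 7]
ship_id=300: ✗
ship_id=301: ✗
ship_id=302: ✓ → 89
ship_id=303: ✗
ship_id=304: ✗
ship_id=305: ✗
ship_id=306: ✗
ship_id=307: ✗
ship_id=308: ✗
ship_id=309: ✗
ship_id=310: ✓ → 384
ship_id=311: ✗
fragile_sum = 89 + 384 = 473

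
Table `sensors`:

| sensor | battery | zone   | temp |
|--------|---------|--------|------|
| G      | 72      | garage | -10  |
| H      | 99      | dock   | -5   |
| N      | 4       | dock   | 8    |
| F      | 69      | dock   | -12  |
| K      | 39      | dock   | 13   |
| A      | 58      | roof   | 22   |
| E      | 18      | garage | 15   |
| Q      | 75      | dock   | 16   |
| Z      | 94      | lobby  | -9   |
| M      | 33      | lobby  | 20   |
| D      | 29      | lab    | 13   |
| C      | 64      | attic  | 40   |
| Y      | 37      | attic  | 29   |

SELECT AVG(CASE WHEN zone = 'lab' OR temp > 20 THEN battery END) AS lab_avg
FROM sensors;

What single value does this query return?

47

sensor=G: ✗
sensor=H: ✗
sensor=N: ✗
sensor=F: ✗
sensor=K: ✗
sensor=A: ✓ → 58
sensor=E: ✗
sensor=Q: ✗
sensor=Z: ✗
sensor=M: ✗
sensor=D: ✓ → 29
sensor=C: ✓ → 64
sensor=Y: ✓ → 37
lab_avg = (58 + 29 + 64 + 37) / 4 = 47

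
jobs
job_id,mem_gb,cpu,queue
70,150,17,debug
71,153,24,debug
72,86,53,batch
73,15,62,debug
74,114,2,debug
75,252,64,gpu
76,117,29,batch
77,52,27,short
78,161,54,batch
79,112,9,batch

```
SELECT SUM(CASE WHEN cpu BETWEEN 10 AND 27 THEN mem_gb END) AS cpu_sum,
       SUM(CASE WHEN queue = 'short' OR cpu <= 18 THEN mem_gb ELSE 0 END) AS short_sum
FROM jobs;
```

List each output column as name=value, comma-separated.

[cpu_sum: cpu BETWEEN 10 AND 27]
job_id=70: ✓ → 150
job_id=71: ✓ → 153
job_id=72: ✗
job_id=73: ✗
job_id=74: ✗
job_id=75: ✗
job_id=76: ✗
job_id=77: ✓ → 52
job_id=78: ✗
job_id=79: ✗
cpu_sum = 150 + 153 + 52 = 355
—
[short_sum: queue = 'short' OR cpu <= 18]
job_id=70: ✓ → 150
job_id=71: ✗
job_id=72: ✗
job_id=73: ✗
job_id=74: ✓ → 114
job_id=75: ✗
job_id=76: ✗
job_id=77: ✓ → 52
job_id=78: ✗
job_id=79: ✓ → 112
short_sum = 150 + 114 + 52 + 112 = 428

cpu_sum=355, short_sum=428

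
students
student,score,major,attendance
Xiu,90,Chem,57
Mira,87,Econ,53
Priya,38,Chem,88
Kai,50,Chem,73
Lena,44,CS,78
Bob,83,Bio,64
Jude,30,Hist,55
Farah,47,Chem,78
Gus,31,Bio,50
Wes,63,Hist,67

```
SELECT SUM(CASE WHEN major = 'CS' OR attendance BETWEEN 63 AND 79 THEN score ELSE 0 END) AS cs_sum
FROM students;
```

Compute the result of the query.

student=Xiu: ✗
student=Mira: ✗
student=Priya: ✗
student=Kai: ✓ → 50
student=Lena: ✓ → 44
student=Bob: ✓ → 83
student=Jude: ✗
student=Farah: ✓ → 47
student=Gus: ✗
student=Wes: ✓ → 63
cs_sum = 50 + 44 + 83 + 47 + 63 = 287

287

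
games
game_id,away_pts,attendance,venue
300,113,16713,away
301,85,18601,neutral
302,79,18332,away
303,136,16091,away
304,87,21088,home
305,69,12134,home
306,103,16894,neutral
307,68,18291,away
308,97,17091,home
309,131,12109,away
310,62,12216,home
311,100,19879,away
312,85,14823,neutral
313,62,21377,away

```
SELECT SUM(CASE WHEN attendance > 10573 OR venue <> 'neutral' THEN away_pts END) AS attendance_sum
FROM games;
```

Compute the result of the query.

1277

game_id=300: ✓ → 113
game_id=301: ✓ → 85
game_id=302: ✓ → 79
game_id=303: ✓ → 136
game_id=304: ✓ → 87
game_id=305: ✓ → 69
game_id=306: ✓ → 103
game_id=307: ✓ → 68
game_id=308: ✓ → 97
game_id=309: ✓ → 131
game_id=310: ✓ → 62
game_id=311: ✓ → 100
game_id=312: ✓ → 85
game_id=313: ✓ → 62
attendance_sum = 113 + 85 + 79 + 136 + 87 + 69 + 103 + 68 + 97 + 131 + 62 + 100 + 85 + 62 = 1277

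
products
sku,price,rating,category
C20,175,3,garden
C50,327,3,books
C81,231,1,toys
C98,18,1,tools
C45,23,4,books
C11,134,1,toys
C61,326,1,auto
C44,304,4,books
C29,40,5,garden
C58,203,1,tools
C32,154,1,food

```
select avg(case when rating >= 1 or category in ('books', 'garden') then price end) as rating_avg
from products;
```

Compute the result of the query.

175.9090909091

sku=C20: ✓ → 175
sku=C50: ✓ → 327
sku=C81: ✓ → 231
sku=C98: ✓ → 18
sku=C45: ✓ → 23
sku=C11: ✓ → 134
sku=C61: ✓ → 326
sku=C44: ✓ → 304
sku=C29: ✓ → 40
sku=C58: ✓ → 203
sku=C32: ✓ → 154
rating_avg = (175 + 327 + 231 + 18 + 23 + 134 + 326 + 304 + 40 + 203 + 154) / 11 = 175.9090909091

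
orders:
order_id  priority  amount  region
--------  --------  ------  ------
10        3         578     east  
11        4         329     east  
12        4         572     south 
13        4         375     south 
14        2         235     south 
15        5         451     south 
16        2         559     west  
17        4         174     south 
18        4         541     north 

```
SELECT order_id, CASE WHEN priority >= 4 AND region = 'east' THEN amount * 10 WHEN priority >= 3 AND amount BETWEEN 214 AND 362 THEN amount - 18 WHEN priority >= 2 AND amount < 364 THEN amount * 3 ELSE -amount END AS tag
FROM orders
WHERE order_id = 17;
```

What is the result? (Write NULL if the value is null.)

order_id = 17: priority=4, amount=174, region=south.
priority >= 4 AND region = 'east' → false
priority >= 3 AND amount BETWEEN 214 AND 362 → false
priority >= 2 AND amount < 364 → true → 522

522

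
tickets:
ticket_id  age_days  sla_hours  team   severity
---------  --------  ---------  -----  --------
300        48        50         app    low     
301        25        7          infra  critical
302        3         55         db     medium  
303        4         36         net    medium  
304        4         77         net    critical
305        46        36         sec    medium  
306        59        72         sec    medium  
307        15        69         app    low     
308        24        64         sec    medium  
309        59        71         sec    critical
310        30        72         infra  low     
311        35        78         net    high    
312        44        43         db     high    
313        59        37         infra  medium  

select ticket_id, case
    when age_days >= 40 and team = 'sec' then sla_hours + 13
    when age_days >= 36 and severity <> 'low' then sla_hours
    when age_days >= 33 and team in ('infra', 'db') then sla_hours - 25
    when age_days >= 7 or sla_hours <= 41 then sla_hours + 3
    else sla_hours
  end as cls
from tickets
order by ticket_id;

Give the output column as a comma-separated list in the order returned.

ticket_id=300: age_days >= 7 or sla_hours <= 41 → 53
ticket_id=301: age_days >= 7 or sla_hours <= 41 → 10
ticket_id=302: ELSE → 55
ticket_id=303: age_days >= 7 or sla_hours <= 41 → 39
ticket_id=304: ELSE → 77
ticket_id=305: age_days >= 40 and team = 'sec' → 49
ticket_id=306: age_days >= 40 and team = 'sec' → 85
ticket_id=307: age_days >= 7 or sla_hours <= 41 → 72
ticket_id=308: age_days >= 7 or sla_hours <= 41 → 67
ticket_id=309: age_days >= 40 and team = 'sec' → 84
ticket_id=310: age_days >= 7 or sla_hours <= 41 → 75
ticket_id=311: age_days >= 7 or sla_hours <= 41 → 81
ticket_id=312: age_days >= 36 and severity <> 'low' → 43
ticket_id=313: age_days >= 36 and severity <> 'low' → 37

53, 10, 55, 39, 77, 49, 85, 72, 67, 84, 75, 81, 43, 37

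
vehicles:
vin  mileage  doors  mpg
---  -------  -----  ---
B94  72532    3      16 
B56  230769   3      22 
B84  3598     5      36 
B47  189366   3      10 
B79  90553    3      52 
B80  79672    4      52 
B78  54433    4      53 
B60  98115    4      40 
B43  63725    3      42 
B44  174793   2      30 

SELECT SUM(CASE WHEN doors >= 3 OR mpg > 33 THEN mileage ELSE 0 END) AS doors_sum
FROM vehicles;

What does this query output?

882763

vin=B94: ✓ → 72532
vin=B56: ✓ → 230769
vin=B84: ✓ → 3598
vin=B47: ✓ → 189366
vin=B79: ✓ → 90553
vin=B80: ✓ → 79672
vin=B78: ✓ → 54433
vin=B60: ✓ → 98115
vin=B43: ✓ → 63725
vin=B44: ✗
doors_sum = 72532 + 230769 + 3598 + 189366 + 90553 + 79672 + 54433 + 98115 + 63725 = 882763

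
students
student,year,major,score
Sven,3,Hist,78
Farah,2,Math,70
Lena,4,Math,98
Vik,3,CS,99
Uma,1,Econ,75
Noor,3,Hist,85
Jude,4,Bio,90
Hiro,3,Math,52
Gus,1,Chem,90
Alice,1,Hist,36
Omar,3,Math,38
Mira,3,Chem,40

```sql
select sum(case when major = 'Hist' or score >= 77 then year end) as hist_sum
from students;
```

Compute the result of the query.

student=Sven: ✓ → 3
student=Farah: ✗
student=Lena: ✓ → 4
student=Vik: ✓ → 3
student=Uma: ✗
student=Noor: ✓ → 3
student=Jude: ✓ → 4
student=Hiro: ✗
student=Gus: ✓ → 1
student=Alice: ✓ → 1
student=Omar: ✗
student=Mira: ✗
hist_sum = 3 + 4 + 3 + 3 + 4 + 1 + 1 = 19

19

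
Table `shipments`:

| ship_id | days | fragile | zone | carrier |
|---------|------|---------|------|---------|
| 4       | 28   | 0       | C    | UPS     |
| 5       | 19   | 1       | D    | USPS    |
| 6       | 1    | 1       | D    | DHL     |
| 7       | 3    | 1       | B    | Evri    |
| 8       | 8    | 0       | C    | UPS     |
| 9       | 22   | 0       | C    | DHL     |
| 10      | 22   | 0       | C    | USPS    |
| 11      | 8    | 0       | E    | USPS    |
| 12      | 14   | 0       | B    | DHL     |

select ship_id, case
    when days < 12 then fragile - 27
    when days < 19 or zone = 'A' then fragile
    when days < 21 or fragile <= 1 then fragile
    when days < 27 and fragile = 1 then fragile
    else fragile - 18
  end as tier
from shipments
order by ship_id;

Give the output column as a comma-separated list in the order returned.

ship_id=4: days < 21 or fragile <= 1 → 0
ship_id=5: days < 21 or fragile <= 1 → 1
ship_id=6: days < 12 → -26
ship_id=7: days < 12 → -26
ship_id=8: days < 12 → -27
ship_id=9: days < 21 or fragile <= 1 → 0
ship_id=10: days < 21 or fragile <= 1 → 0
ship_id=11: days < 12 → -27
ship_id=12: days < 19 or zone = 'A' → 0

0, 1, -26, -26, -27, 0, 0, -27, 0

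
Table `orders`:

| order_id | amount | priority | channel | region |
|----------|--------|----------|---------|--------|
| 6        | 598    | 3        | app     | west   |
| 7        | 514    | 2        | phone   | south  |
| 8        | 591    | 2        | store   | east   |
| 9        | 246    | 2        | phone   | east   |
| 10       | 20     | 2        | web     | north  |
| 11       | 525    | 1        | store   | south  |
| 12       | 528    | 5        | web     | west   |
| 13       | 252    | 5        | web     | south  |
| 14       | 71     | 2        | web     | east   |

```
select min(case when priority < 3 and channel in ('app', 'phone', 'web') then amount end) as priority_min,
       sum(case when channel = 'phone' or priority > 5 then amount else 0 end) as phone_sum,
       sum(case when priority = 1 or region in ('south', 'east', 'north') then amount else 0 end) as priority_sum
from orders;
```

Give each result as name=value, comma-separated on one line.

[priority_min: priority < 3 and channel in ('app', 'phone', 'web')]
order_id=6: ✗
order_id=7: ✓ → 514
order_id=8: ✗
order_id=9: ✓ → 246
order_id=10: ✓ → 20
order_id=11: ✗
order_id=12: ✗
order_id=13: ✗
order_id=14: ✓ → 71
priority_min = MIN(514, 246, 20, 71) = 20
—
[phone_sum: channel = 'phone' or priority > 5]
order_id=6: ✗
order_id=7: ✓ → 514
order_id=8: ✗
order_id=9: ✓ → 246
order_id=10: ✗
order_id=11: ✗
order_id=12: ✗
order_id=13: ✗
order_id=14: ✗
phone_sum = 514 + 246 = 760
—
[priority_sum: priority = 1 or region in ('south', 'east', 'north')]
order_id=6: ✗
order_id=7: ✓ → 514
order_id=8: ✓ → 591
order_id=9: ✓ → 246
order_id=10: ✓ → 20
order_id=11: ✓ → 525
order_id=12: ✗
order_id=13: ✓ → 252
order_id=14: ✓ → 71
priority_sum = 514 + 591 + 246 + 20 + 525 + 252 + 71 = 2219

priority_min=20, phone_sum=760, priority_sum=2219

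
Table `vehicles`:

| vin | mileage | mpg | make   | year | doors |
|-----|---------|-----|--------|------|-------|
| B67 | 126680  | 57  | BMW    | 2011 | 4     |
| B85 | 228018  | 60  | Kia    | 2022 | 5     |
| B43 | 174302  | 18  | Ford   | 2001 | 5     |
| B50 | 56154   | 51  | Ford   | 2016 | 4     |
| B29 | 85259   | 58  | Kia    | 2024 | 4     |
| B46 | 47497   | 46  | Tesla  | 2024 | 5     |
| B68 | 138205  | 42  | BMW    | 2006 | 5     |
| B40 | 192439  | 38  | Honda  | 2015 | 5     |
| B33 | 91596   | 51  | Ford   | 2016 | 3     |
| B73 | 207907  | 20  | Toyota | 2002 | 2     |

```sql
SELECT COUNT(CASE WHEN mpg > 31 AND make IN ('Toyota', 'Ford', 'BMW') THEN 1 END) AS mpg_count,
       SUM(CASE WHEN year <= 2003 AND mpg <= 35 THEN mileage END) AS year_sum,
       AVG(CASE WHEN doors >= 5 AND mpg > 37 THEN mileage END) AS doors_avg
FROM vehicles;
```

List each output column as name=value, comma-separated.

mpg_count=4, year_sum=382209, doors_avg=151539.75

[mpg_count: mpg > 31 AND make IN ('Toyota', 'Ford', 'BMW')]
vin=B67: ✓ → 1
vin=B85: ✗
vin=B43: ✗
vin=B50: ✓ → 1
vin=B29: ✗
vin=B46: ✗
vin=B68: ✓ → 1
vin=B40: ✗
vin=B33: ✓ → 1
vin=B73: ✗
mpg_count = COUNT(1, 1, 1, 1) = 4
—
[year_sum: year <= 2003 AND mpg <= 35]
vin=B67: ✗
vin=B85: ✗
vin=B43: ✓ → 174302
vin=B50: ✗
vin=B29: ✗
vin=B46: ✗
vin=B68: ✗
vin=B40: ✗
vin=B33: ✗
vin=B73: ✓ → 207907
year_sum = 174302 + 207907 = 382209
—
[doors_avg: doors >= 5 AND mpg > 37]
vin=B67: ✗
vin=B85: ✓ → 228018
vin=B43: ✗
vin=B50: ✗
vin=B29: ✗
vin=B46: ✓ → 47497
vin=B68: ✓ → 138205
vin=B40: ✓ → 192439
vin=B33: ✗
vin=B73: ✗
doors_avg = (228018 + 47497 + 138205 + 192439) / 4 = 151539.75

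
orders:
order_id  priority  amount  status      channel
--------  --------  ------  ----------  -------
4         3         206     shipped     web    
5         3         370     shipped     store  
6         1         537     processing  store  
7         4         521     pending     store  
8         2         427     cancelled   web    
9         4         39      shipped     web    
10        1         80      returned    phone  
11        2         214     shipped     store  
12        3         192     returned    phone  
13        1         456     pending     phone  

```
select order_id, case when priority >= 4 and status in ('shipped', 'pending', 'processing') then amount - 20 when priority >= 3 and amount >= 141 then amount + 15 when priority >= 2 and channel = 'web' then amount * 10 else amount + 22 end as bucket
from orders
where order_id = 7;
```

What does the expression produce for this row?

501

order_id = 7: priority=4, amount=521, status=pending, channel=store.
priority >= 4 and status in ('shipped', 'pending', 'processing') → true → 501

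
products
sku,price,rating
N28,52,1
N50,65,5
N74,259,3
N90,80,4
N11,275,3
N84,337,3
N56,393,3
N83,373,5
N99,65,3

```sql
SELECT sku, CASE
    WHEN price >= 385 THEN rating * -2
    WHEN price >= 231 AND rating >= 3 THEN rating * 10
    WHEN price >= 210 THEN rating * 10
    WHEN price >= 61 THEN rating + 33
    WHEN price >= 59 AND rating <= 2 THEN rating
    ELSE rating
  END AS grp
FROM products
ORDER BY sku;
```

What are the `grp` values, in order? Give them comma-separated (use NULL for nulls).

30, 1, 38, -6, 30, 50, 30, 37, 36

sku=N11: price >= 231 AND rating >= 3 → 30
sku=N28: ELSE → 1
sku=N50: price >= 61 → 38
sku=N56: price >= 385 → -6
sku=N74: price >= 231 AND rating >= 3 → 30
sku=N83: price >= 231 AND rating >= 3 → 50
sku=N84: price >= 231 AND rating >= 3 → 30
sku=N90: price >= 61 → 37
sku=N99: price >= 61 → 36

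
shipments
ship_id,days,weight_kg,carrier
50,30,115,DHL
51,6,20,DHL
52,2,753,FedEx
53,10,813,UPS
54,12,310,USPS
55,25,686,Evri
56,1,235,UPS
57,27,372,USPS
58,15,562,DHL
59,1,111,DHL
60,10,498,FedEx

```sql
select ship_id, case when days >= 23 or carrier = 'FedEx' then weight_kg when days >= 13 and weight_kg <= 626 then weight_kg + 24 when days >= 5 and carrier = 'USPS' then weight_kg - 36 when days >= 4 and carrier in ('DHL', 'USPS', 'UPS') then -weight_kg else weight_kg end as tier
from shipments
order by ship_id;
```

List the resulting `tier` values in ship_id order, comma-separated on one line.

115, -20, 753, -813, 274, 686, 235, 372, 586, 111, 498

ship_id=50: days >= 23 or carrier = 'FedEx' → 115
ship_id=51: days >= 4 and carrier in ('DHL', 'USPS', 'UPS') → -20
ship_id=52: days >= 23 or carrier = 'FedEx' → 753
ship_id=53: days >= 4 and carrier in ('DHL', 'USPS', 'UPS') → -813
ship_id=54: days >= 5 and carrier = 'USPS' → 274
ship_id=55: days >= 23 or carrier = 'FedEx' → 686
ship_id=56: ELSE → 235
ship_id=57: days >= 23 or carrier = 'FedEx' → 372
ship_id=58: days >= 13 and weight_kg <= 626 → 586
ship_id=59: ELSE → 111
ship_id=60: days >= 23 or carrier = 'FedEx' → 498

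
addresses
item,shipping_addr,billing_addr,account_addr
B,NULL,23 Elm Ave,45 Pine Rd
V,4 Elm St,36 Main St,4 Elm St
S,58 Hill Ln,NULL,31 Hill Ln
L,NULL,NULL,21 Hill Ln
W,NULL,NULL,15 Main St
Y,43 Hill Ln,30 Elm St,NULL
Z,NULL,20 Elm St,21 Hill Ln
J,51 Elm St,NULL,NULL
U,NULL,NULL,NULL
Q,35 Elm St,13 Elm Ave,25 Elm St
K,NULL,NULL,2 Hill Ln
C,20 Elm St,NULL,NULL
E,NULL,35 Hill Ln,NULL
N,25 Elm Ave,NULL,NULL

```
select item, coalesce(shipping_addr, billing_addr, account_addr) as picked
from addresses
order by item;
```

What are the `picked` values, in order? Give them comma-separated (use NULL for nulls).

item=B: shipping_addr=NULL, billing_addr=23 Elm Ave → 23 Elm Ave
item=C: shipping_addr=20 Elm St → 20 Elm St
item=E: shipping_addr=NULL, billing_addr=35 Hill Ln → 35 Hill Ln
item=J: shipping_addr=51 Elm St → 51 Elm St
item=K: shipping_addr=NULL, billing_addr=NULL, account_addr=2 Hill Ln → 2 Hill Ln
item=L: shipping_addr=NULL, billing_addr=NULL, account_addr=21 Hill Ln → 21 Hill Ln
item=N: shipping_addr=25 Elm Ave → 25 Elm Ave
item=Q: shipping_addr=35 Elm St → 35 Elm St
item=S: shipping_addr=58 Hill Ln → 58 Hill Ln
item=U: shipping_addr=NULL, billing_addr=NULL, account_addr=NULL (all NULL) → NULL
item=V: shipping_addr=4 Elm St → 4 Elm St
item=W: shipping_addr=NULL, billing_addr=NULL, account_addr=15 Main St → 15 Main St
item=Y: shipping_addr=43 Hill Ln → 43 Hill Ln
item=Z: shipping_addr=NULL, billing_addr=20 Elm St → 20 Elm St

23 Elm Ave, 20 Elm St, 35 Hill Ln, 51 Elm St, 2 Hill Ln, 21 Hill Ln, 25 Elm Ave, 35 Elm St, 58 Hill Ln, NULL, 4 Elm St, 15 Main St, 43 Hill Ln, 20 Elm St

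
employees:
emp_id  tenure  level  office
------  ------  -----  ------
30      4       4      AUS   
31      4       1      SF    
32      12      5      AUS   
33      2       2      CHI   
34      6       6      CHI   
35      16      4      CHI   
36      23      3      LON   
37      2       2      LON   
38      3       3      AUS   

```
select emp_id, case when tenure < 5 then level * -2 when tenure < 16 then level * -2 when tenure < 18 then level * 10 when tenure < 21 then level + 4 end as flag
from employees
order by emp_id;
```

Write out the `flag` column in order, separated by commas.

emp_id=30: tenure < 5 → -8
emp_id=31: tenure < 5 → -2
emp_id=32: tenure < 16 → -10
emp_id=33: tenure < 5 → -4
emp_id=34: tenure < 16 → -12
emp_id=35: tenure < 18 → 40
emp_id=36: (no match → NULL) → NULL
emp_id=37: tenure < 5 → -4
emp_id=38: tenure < 5 → -6

-8, -2, -10, -4, -12, 40, NULL, -4, -6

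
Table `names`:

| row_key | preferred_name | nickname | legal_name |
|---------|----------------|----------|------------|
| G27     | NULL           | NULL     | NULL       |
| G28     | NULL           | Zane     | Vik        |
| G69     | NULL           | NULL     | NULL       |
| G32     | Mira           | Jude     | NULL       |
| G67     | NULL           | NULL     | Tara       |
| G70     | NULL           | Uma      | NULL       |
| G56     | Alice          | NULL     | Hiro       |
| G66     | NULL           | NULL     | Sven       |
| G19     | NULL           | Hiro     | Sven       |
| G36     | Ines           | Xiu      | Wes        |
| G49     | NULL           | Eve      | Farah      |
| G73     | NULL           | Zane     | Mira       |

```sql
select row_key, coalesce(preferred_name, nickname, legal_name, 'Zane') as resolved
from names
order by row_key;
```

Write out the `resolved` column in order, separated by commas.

row_key=G19: preferred_name=NULL, nickname=Hiro → Hiro
row_key=G27: preferred_name=NULL, nickname=NULL, legal_name=NULL, → literal Zane → Zane
row_key=G28: preferred_name=NULL, nickname=Zane → Zane
row_key=G32: preferred_name=Mira → Mira
row_key=G36: preferred_name=Ines → Ines
row_key=G49: preferred_name=NULL, nickname=Eve → Eve
row_key=G56: preferred_name=Alice → Alice
row_key=G66: preferred_name=NULL, nickname=NULL, legal_name=Sven → Sven
row_key=G67: preferred_name=NULL, nickname=NULL, legal_name=Tara → Tara
row_key=G69: preferred_name=NULL, nickname=NULL, legal_name=NULL, → literal Zane → Zane
row_key=G70: preferred_name=NULL, nickname=Uma → Uma
row_key=G73: preferred_name=NULL, nickname=Zane → Zane

Hiro, Zane, Zane, Mira, Ines, Eve, Alice, Sven, Tara, Zane, Uma, Zane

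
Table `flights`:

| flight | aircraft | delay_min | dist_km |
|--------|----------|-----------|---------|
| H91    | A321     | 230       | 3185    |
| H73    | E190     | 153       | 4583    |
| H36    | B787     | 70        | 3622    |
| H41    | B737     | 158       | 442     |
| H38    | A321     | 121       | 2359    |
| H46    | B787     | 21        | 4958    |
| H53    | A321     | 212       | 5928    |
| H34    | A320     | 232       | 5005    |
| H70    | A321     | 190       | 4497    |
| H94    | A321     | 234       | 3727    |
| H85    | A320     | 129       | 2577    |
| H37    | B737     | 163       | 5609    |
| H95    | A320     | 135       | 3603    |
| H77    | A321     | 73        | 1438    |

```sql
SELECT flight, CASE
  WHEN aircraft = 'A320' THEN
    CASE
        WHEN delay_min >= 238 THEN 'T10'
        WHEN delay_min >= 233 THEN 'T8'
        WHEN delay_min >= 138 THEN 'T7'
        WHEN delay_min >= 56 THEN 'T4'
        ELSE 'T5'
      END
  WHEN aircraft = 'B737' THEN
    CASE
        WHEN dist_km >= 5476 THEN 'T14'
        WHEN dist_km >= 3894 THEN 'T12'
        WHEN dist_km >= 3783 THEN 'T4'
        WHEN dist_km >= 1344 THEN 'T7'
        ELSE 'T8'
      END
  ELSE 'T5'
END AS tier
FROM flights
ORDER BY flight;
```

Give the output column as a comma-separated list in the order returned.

flight=H34: aircraft='A320' → inner[delay_min >= 138] → T7
flight=H36: aircraft='B787' → outer ELSE → T5
flight=H37: aircraft='B737' → inner[dist_km >= 5476] → T14
flight=H38: aircraft='A321' → outer ELSE → T5
flight=H41: aircraft='B737' → inner[ELSE] → T8
flight=H46: aircraft='B787' → outer ELSE → T5
flight=H53: aircraft='A321' → outer ELSE → T5
flight=H70: aircraft='A321' → outer ELSE → T5
flight=H73: aircraft='E190' → outer ELSE → T5
flight=H77: aircraft='A321' → outer ELSE → T5
flight=H85: aircraft='A320' → inner[delay_min >= 56] → T4
flight=H91: aircraft='A321' → outer ELSE → T5
flight=H94: aircraft='A321' → outer ELSE → T5
flight=H95: aircraft='A320' → inner[delay_min >= 56] → T4

T7, T5, T14, T5, T8, T5, T5, T5, T5, T5, T4, T5, T5, T4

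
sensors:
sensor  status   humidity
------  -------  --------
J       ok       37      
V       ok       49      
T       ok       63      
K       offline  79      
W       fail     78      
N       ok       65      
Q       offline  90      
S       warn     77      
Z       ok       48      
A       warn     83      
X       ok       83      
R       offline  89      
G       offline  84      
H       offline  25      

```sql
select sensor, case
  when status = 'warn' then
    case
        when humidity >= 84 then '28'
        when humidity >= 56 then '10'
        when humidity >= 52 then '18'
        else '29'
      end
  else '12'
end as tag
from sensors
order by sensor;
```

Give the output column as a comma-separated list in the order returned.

10, 12, 12, 12, 12, 12, 12, 12, 10, 12, 12, 12, 12, 12

sensor=A: status='warn' → inner[humidity >= 56] → 10
sensor=G: status='offline' → outer ELSE → 12
sensor=H: status='offline' → outer ELSE → 12
sensor=J: status='ok' → outer ELSE → 12
sensor=K: status='offline' → outer ELSE → 12
sensor=N: status='ok' → outer ELSE → 12
sensor=Q: status='offline' → outer ELSE → 12
sensor=R: status='offline' → outer ELSE → 12
sensor=S: status='warn' → inner[humidity >= 56] → 10
sensor=T: status='ok' → outer ELSE → 12
sensor=V: status='ok' → outer ELSE → 12
sensor=W: status='fail' → outer ELSE → 12
sensor=X: status='ok' → outer ELSE → 12
sensor=Z: status='ok' → outer ELSE → 12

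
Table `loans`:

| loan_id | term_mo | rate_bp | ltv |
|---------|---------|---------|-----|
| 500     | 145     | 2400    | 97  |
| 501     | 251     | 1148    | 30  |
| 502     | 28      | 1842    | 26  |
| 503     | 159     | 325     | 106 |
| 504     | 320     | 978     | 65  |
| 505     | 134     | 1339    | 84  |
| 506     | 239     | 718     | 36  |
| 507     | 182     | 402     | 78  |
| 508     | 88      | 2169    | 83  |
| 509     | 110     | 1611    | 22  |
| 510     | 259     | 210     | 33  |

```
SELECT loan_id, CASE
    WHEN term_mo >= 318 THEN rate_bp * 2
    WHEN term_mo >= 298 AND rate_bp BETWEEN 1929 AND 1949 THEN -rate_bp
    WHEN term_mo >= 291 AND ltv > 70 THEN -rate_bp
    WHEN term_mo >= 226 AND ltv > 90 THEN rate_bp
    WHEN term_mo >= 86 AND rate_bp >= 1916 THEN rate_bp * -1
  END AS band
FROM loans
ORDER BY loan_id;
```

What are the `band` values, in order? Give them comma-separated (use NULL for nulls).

-2400, NULL, NULL, NULL, 1956, NULL, NULL, NULL, -2169, NULL, NULL

loan_id=500: term_mo >= 86 AND rate_bp >= 1916 → -2400
loan_id=501: (no match → NULL) → NULL
loan_id=502: (no match → NULL) → NULL
loan_id=503: (no match → NULL) → NULL
loan_id=504: term_mo >= 318 → 1956
loan_id=505: (no match → NULL) → NULL
loan_id=506: (no match → NULL) → NULL
loan_id=507: (no match → NULL) → NULL
loan_id=508: term_mo >= 86 AND rate_bp >= 1916 → -2169
loan_id=509: (no match → NULL) → NULL
loan_id=510: (no match → NULL) → NULL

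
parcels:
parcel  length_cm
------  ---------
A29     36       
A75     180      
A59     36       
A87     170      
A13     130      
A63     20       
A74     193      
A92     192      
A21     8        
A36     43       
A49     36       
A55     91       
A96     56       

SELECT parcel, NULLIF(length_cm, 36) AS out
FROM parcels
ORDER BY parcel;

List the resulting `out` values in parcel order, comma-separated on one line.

130, 8, NULL, 43, NULL, 91, NULL, 20, 193, 180, 170, 192, 56

parcel=A13: length_cm=130 vs 36: differ → 130
parcel=A21: length_cm=8 vs 36: differ → 8
parcel=A29: length_cm=36 vs 36: equal → NULL
parcel=A36: length_cm=43 vs 36: differ → 43
parcel=A49: length_cm=36 vs 36: equal → NULL
parcel=A55: length_cm=91 vs 36: differ → 91
parcel=A59: length_cm=36 vs 36: equal → NULL
parcel=A63: length_cm=20 vs 36: differ → 20
parcel=A74: length_cm=193 vs 36: differ → 193
parcel=A75: length_cm=180 vs 36: differ → 180
parcel=A87: length_cm=170 vs 36: differ → 170
parcel=A92: length_cm=192 vs 36: differ → 192
parcel=A96: length_cm=56 vs 36: differ → 56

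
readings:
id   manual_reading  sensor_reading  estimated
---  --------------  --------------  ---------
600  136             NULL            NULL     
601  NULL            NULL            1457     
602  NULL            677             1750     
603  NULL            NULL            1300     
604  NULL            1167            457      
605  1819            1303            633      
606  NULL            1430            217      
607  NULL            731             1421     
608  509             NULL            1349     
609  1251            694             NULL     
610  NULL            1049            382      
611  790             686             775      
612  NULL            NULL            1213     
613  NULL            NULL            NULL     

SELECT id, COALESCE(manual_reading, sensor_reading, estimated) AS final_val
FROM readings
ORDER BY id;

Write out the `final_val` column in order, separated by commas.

id=600: manual_reading=136 → 136
id=601: manual_reading=NULL, sensor_reading=NULL, estimated=1457 → 1457
id=602: manual_reading=NULL, sensor_reading=677 → 677
id=603: manual_reading=NULL, sensor_reading=NULL, estimated=1300 → 1300
id=604: manual_reading=NULL, sensor_reading=1167 → 1167
id=605: manual_reading=1819 → 1819
id=606: manual_reading=NULL, sensor_reading=1430 → 1430
id=607: manual_reading=NULL, sensor_reading=731 → 731
id=608: manual_reading=509 → 509
id=609: manual_reading=1251 → 1251
id=610: manual_reading=NULL, sensor_reading=1049 → 1049
id=611: manual_reading=790 → 790
id=612: manual_reading=NULL, sensor_reading=NULL, estimated=1213 → 1213
id=613: manual_reading=NULL, sensor_reading=NULL, estimated=NULL (all NULL) → NULL

136, 1457, 677, 1300, 1167, 1819, 1430, 731, 509, 1251, 1049, 790, 1213, NULL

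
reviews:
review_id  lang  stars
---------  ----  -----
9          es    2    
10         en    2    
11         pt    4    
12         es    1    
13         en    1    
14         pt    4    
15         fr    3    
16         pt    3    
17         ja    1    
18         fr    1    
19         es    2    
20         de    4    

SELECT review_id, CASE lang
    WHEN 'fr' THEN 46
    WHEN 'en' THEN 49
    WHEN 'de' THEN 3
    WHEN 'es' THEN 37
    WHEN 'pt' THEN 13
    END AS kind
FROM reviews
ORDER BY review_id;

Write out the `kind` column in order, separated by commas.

37, 49, 13, 37, 49, 13, 46, 13, NULL, 46, 37, 3

review_id=9: lang='es' → 37
review_id=10: lang='en' → 49
review_id=11: lang='pt' → 13
review_id=12: lang='es' → 37
review_id=13: lang='en' → 49
review_id=14: lang='pt' → 13
review_id=15: lang='fr' → 46
review_id=16: lang='pt' → 13
review_id=17: (no match → NULL) → NULL
review_id=18: lang='fr' → 46
review_id=19: lang='es' → 37
review_id=20: lang='de' → 3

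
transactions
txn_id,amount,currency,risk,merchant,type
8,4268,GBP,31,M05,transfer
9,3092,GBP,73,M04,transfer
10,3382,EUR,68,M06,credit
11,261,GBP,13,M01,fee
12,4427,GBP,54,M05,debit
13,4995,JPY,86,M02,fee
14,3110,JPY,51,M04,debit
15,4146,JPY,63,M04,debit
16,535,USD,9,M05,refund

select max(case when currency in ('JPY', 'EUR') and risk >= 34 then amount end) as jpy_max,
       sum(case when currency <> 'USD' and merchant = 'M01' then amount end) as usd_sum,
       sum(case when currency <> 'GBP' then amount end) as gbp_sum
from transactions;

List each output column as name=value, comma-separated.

jpy_max=4995, usd_sum=261, gbp_sum=16168

[jpy_max: currency in ('JPY', 'EUR') and risk >= 34]
txn_id=8: ✗
txn_id=9: ✗
txn_id=10: ✓ → 3382
txn_id=11: ✗
txn_id=12: ✗
txn_id=13: ✓ → 4995
txn_id=14: ✓ → 3110
txn_id=15: ✓ → 4146
txn_id=16: ✗
jpy_max = MAX(3382, 4995, 3110, 4146) = 4995
—
[usd_sum: currency <> 'USD' and merchant = 'M01']
txn_id=8: ✗
txn_id=9: ✗
txn_id=10: ✗
txn_id=11: ✓ → 261
txn_id=12: ✗
txn_id=13: ✗
txn_id=14: ✗
txn_id=15: ✗
txn_id=16: ✗
usd_sum = 261
—
[gbp_sum: currency <> 'GBP']
txn_id=8: ✗
txn_id=9: ✗
txn_id=10: ✓ → 3382
txn_id=11: ✗
txn_id=12: ✗
txn_id=13: ✓ → 4995
txn_id=14: ✓ → 3110
txn_id=15: ✓ → 4146
txn_id=16: ✓ → 535
gbp_sum = 3382 + 4995 + 3110 + 4146 + 535 = 16168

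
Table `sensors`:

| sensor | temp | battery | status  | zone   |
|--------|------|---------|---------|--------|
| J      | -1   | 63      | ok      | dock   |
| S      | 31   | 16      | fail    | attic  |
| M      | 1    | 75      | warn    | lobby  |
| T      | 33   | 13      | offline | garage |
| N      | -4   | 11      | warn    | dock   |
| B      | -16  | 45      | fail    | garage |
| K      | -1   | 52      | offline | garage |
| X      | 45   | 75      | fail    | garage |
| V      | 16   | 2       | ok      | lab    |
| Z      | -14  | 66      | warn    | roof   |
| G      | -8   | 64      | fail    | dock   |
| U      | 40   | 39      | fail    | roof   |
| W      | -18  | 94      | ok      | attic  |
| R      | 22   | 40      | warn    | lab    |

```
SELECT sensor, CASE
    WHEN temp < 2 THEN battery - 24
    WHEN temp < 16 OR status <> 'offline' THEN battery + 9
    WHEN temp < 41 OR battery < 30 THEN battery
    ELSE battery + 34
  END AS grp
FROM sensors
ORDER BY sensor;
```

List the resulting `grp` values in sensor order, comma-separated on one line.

sensor=B: temp < 2 → 21
sensor=G: temp < 2 → 40
sensor=J: temp < 2 → 39
sensor=K: temp < 2 → 28
sensor=M: temp < 2 → 51
sensor=N: temp < 2 → -13
sensor=R: temp < 16 OR status <> 'offline' → 49
sensor=S: temp < 16 OR status <> 'offline' → 25
sensor=T: temp < 41 OR battery < 30 → 13
sensor=U: temp < 16 OR status <> 'offline' → 48
sensor=V: temp < 16 OR status <> 'offline' → 11
sensor=W: temp < 2 → 70
sensor=X: temp < 16 OR status <> 'offline' → 84
sensor=Z: temp < 2 → 42

21, 40, 39, 28, 51, -13, 49, 25, 13, 48, 11, 70, 84, 42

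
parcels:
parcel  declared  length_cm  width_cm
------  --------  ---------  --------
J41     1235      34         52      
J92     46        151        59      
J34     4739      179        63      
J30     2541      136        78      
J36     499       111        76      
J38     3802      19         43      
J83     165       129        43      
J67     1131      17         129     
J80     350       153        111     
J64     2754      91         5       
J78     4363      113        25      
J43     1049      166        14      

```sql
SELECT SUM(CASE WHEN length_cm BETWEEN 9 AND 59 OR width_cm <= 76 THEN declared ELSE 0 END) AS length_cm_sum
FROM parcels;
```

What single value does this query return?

19783

parcel=J41: ✓ → 1235
parcel=J92: ✓ → 46
parcel=J34: ✓ → 4739
parcel=J30: ✗
parcel=J36: ✓ → 499
parcel=J38: ✓ → 3802
parcel=J83: ✓ → 165
parcel=J67: ✓ → 1131
parcel=J80: ✗
parcel=J64: ✓ → 2754
parcel=J78: ✓ → 4363
parcel=J43: ✓ → 1049
length_cm_sum = 1235 + 46 + 4739 + 499 + 3802 + 165 + 1131 + 2754 + 4363 + 1049 = 19783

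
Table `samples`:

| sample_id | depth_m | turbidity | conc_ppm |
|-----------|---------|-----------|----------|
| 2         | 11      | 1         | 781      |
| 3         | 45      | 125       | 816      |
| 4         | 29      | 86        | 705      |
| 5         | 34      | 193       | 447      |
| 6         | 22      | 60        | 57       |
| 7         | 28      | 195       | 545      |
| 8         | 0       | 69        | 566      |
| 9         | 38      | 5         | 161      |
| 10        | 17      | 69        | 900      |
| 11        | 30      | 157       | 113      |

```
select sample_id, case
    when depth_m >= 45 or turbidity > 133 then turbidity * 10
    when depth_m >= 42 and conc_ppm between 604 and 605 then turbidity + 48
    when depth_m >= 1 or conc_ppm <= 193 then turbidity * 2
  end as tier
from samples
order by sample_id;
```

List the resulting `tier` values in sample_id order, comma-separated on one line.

sample_id=2: depth_m >= 1 or conc_ppm <= 193 → 2
sample_id=3: depth_m >= 45 or turbidity > 133 → 1250
sample_id=4: depth_m >= 1 or conc_ppm <= 193 → 172
sample_id=5: depth_m >= 45 or turbidity > 133 → 1930
sample_id=6: depth_m >= 1 or conc_ppm <= 193 → 120
sample_id=7: depth_m >= 45 or turbidity > 133 → 1950
sample_id=8: (no match → NULL) → NULL
sample_id=9: depth_m >= 1 or conc_ppm <= 193 → 10
sample_id=10: depth_m >= 1 or conc_ppm <= 193 → 138
sample_id=11: depth_m >= 45 or turbidity > 133 → 1570

2, 1250, 172, 1930, 120, 1950, NULL, 10, 138, 1570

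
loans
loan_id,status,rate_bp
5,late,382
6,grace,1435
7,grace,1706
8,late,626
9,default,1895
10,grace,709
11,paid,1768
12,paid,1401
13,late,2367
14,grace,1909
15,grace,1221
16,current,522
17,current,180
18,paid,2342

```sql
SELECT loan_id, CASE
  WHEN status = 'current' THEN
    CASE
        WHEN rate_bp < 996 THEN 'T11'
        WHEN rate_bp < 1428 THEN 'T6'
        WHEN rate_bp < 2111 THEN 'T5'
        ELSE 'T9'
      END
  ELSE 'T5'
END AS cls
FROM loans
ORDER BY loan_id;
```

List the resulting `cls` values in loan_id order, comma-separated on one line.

T5, T5, T5, T5, T5, T5, T5, T5, T5, T5, T5, T11, T11, T5

loan_id=5: status='late' → outer ELSE → T5
loan_id=6: status='grace' → outer ELSE → T5
loan_id=7: status='grace' → outer ELSE → T5
loan_id=8: status='late' → outer ELSE → T5
loan_id=9: status='default' → outer ELSE → T5
loan_id=10: status='grace' → outer ELSE → T5
loan_id=11: status='paid' → outer ELSE → T5
loan_id=12: status='paid' → outer ELSE → T5
loan_id=13: status='late' → outer ELSE → T5
loan_id=14: status='grace' → outer ELSE → T5
loan_id=15: status='grace' → outer ELSE → T5
loan_id=16: status='current' → inner[rate_bp < 996] → T11
loan_id=17: status='current' → inner[rate_bp < 996] → T11
loan_id=18: status='paid' → outer ELSE → T5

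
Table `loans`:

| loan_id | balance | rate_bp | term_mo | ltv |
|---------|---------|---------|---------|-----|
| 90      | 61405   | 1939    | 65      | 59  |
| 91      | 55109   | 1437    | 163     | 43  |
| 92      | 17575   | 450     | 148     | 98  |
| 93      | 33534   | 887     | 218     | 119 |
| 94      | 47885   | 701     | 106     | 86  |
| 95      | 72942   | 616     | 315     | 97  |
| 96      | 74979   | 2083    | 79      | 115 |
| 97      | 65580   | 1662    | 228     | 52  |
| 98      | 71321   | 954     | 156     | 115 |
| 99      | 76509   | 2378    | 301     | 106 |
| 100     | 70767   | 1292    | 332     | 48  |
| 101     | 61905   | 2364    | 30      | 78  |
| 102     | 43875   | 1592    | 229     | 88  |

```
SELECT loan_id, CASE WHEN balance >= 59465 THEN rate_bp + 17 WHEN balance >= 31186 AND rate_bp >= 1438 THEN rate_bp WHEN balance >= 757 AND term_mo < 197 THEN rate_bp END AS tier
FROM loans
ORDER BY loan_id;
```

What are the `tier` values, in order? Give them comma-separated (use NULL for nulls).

1956, 1437, 450, NULL, 701, 633, 2100, 1679, 971, 2395, 1309, 2381, 1592

loan_id=90: balance >= 59465 → 1956
loan_id=91: balance >= 757 AND term_mo < 197 → 1437
loan_id=92: balance >= 757 AND term_mo < 197 → 450
loan_id=93: (no match → NULL) → NULL
loan_id=94: balance >= 757 AND term_mo < 197 → 701
loan_id=95: balance >= 59465 → 633
loan_id=96: balance >= 59465 → 2100
loan_id=97: balance >= 59465 → 1679
loan_id=98: balance >= 59465 → 971
loan_id=99: balance >= 59465 → 2395
loan_id=100: balance >= 59465 → 1309
loan_id=101: balance >= 59465 → 2381
loan_id=102: balance >= 31186 AND rate_bp >= 1438 → 1592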